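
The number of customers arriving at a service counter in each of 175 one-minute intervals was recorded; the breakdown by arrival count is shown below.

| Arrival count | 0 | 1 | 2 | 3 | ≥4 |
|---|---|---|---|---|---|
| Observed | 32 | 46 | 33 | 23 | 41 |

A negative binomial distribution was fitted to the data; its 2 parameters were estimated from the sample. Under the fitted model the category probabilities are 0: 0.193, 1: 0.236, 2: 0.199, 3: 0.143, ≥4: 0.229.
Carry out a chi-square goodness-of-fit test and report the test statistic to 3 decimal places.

Expected counts E_i = n·p_i: 175×0.193 = 33.775, 175×0.236 = 41.3, 175×0.199 = 34.825, 175×0.143 = 25.025, 175×0.229 = 40.075.
0: (32 − 33.775)²/33.775 = 3.150625/33.775 = 0.0933
1: (46 − 41.3)²/41.3 = 22.09/41.3 = 0.5349
2: (33 − 34.825)²/34.825 = 3.330625/34.825 = 0.0956
3: (23 − 25.025)²/25.025 = 4.100625/25.025 = 0.1639
≥4: (41 − 40.075)²/40.075 = 0.855625/40.075 = 0.0214
Sum = 0.909

0.909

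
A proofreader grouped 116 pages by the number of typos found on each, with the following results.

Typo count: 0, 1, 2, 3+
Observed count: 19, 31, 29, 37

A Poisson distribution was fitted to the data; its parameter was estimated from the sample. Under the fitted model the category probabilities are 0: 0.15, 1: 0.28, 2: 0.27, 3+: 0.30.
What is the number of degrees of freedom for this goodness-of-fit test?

There are k = 4 categories and 1 parameter estimated from the data, so df = 4 − 1 − 1 = 2.

2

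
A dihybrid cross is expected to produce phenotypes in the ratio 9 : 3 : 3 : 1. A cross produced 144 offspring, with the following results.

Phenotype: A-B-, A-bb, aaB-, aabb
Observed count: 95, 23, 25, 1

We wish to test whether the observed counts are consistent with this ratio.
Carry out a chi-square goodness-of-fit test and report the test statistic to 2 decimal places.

Ratio total = 16. Expected counts: 144×9/16 = 81, 144×3/16 = 27, 144×3/16 = 27, 144×1/16 = 9.
χ² = (95−81)²/81 + (23−27)²/27 + (25−27)²/27 + (1−9)²/9
   = 2.420 + 0.593 + 0.148 + 7.111
Sum = 10.27

10.27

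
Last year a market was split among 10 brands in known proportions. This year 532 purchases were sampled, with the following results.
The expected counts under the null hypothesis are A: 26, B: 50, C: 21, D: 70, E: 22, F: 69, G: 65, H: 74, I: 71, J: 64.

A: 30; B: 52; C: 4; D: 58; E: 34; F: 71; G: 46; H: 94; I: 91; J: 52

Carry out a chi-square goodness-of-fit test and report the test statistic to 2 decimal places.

cat         O        E   (O−E)²/E
A          30       26      0.615
B          52       50      0.080
C           4       21     13.762
D          58       70      2.057
E          34       22      6.545
F          71       69      0.058
G          46       65      5.554
H          94       74      5.405
I          91       71      5.634
J          52       64      2.250
Sum = 41.96

41.96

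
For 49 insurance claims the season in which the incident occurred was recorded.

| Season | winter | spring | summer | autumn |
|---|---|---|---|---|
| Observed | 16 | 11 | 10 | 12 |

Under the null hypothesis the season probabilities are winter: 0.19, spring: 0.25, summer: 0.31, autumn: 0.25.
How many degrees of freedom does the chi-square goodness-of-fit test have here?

3

There are k = 4 categories and no parameters were estimated from the data, so df = 4 − 1 = 3.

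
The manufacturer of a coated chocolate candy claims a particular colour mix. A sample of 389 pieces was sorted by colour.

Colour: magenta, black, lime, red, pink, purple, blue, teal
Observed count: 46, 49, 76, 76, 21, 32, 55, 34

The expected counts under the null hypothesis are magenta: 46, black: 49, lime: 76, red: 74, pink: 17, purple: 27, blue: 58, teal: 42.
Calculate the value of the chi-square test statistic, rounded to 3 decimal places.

3.600

χ² = (46−46)²/46 + (49−49)²/49 + (76−76)²/76 + (76−74)²/74 + (21−17)²/17 + (32−27)²/27 + (55−58)²/58 + (34−42)²/42
   = 0.0000 + 0.0000 + 0.0000 + 0.0541 + 0.9412 + 0.9259 + 0.1552 + 1.5238
Sum = 3.600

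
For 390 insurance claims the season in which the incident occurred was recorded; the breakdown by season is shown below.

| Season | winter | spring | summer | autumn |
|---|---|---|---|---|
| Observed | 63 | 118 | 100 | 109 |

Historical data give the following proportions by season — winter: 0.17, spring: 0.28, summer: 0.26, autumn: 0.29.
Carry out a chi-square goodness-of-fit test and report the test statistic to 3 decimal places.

Expected counts E_i = n·p_i: 390×0.17 = 66.3, 390×0.28 = 109.2, 390×0.26 = 101.4, 390×0.29 = 113.1.
cat         O        E   (O−E)²/E
winter     63     66.3     0.1643
spring    118    109.2     0.7092
summer    100    101.4     0.0193
autumn    109    113.1     0.1486
Sum = 1.041

1.041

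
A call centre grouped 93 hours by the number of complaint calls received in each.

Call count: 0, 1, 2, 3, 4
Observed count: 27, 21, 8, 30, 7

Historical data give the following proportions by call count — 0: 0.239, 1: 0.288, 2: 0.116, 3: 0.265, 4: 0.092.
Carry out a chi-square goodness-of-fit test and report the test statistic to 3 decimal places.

Expected counts E_i = n·p_i: 93×0.239 = 22.227, 93×0.288 = 26.784, 93×0.116 = 10.788, 93×0.265 = 24.645, 93×0.092 = 8.556.
cat         O        E   (O−E)²/E
0          27   22.227     1.0249
1          21   26.784     1.2491
2           8   10.788     0.7205
3          30   24.645     1.1636
4           7    8.556     0.2830
Sum = 4.441

4.441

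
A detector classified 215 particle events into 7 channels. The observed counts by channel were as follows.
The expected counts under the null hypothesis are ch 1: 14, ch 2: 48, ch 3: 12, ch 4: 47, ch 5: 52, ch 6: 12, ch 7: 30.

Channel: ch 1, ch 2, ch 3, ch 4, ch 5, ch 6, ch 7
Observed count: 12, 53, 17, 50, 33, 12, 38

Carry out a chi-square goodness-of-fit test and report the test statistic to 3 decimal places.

12.157

cat         O        E   (O−E)²/E
ch 1       12       14     0.2857
ch 2       53       48     0.5208
ch 3       17       12     2.0833
ch 4       50       47     0.1915
ch 5       33       52     6.9423
ch 6       12       12     0.0000
ch 7       38       30     2.1333
Sum = 12.157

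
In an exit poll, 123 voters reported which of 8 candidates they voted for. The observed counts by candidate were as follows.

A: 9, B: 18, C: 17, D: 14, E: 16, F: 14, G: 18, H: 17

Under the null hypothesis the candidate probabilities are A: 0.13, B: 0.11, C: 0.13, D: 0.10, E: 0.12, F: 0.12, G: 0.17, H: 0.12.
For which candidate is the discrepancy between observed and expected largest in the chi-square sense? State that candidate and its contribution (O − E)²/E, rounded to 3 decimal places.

Expected counts E_i = n·p_i: 123×0.13 = 15.99, 123×0.11 = 13.53, 123×0.13 = 15.99, 123×0.10 = 12.3, 123×0.12 = 14.76, 123×0.12 = 14.76, 123×0.17 = 20.91, 123×0.12 = 14.76.
χ² = (9−15.99)²/15.99 + (18−13.53)²/13.53 + (17−15.99)²/15.99 + (14−12.3)²/12.3 + (16−14.76)²/14.76 + (14−14.76)²/14.76 + (18−20.91)²/20.91 + (17−14.76)²/14.76
   = 3.0557 + 1.4768 + 0.0638 + 0.2350 + 0.1042 + 0.0391 + 0.4050 + 0.3399
The largest term is for A: 3.056.

A, 3.056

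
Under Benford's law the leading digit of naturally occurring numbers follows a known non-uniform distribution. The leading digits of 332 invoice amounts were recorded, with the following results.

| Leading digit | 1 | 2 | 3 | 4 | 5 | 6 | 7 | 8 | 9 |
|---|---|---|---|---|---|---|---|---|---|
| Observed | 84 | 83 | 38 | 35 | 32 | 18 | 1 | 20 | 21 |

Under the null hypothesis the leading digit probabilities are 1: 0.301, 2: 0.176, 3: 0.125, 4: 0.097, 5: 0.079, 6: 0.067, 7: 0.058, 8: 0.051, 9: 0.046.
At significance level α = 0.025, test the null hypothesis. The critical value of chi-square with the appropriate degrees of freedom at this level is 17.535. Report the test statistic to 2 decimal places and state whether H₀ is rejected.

Expected counts E_i = n·p_i: 332×0.301 = 99.932, 332×0.176 = 58.432, 332×0.125 = 41.5, 332×0.097 = 32.204, 332×0.079 = 26.228, 332×0.067 = 22.244, 332×0.058 = 19.256, 332×0.051 = 16.932, 332×0.046 = 15.272.
χ² = (84−99.932)²/99.932 + (83−58.432)²/58.432 + (38−41.5)²/41.5 + (35−32.204)²/32.204 + (32−26.228)²/26.228 + (18−22.244)²/22.244 + (1−19.256)²/19.256 + (20−16.932)²/16.932 + (21−15.272)²/15.272
   = 2.540 + 10.330 + 0.295 + 0.243 + 1.270 + 0.810 + 17.308 + 0.556 + 2.148
Sum = 35.50
df = 8. Since 35.50 > 17.535, we reject H₀.

35.50; reject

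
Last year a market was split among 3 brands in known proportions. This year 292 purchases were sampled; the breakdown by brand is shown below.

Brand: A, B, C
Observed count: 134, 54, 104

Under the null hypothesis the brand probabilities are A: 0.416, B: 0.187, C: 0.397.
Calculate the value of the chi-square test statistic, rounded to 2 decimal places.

Expected counts E_i = n·p_i: 292×0.416 = 121.472, 292×0.187 = 54.604, 292×0.397 = 115.924.
χ² = (134−121.472)²/121.472 + (54−54.604)²/54.604 + (104−115.924)²/115.924
   = 1.292 + 0.007 + 1.227
Sum = 2.53

2.53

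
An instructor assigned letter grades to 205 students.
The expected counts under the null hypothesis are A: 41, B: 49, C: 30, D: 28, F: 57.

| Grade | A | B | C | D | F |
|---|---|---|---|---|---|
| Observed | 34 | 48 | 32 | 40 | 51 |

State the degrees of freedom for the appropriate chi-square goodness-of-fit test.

There are k = 5 categories and no parameters were estimated from the data, so df = 5 − 1 = 4.

4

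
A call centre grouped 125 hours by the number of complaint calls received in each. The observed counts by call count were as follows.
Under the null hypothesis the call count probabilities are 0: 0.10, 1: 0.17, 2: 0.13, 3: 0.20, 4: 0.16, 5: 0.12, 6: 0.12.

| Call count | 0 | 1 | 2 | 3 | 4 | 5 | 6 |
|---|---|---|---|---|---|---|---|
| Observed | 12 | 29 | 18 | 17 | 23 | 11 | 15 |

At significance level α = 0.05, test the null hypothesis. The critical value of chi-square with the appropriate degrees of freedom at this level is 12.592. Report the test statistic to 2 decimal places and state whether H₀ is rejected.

7.11; do not reject

Expected counts E_i = n·p_i: 125×0.10 = 12.5, 125×0.17 = 21.25, 125×0.13 = 16.25, 125×0.20 = 25, 125×0.16 = 20, 125×0.12 = 15, 125×0.12 = 15.
0: (12 − 12.5)²/12.5 = 0.25/12.5 = 0.020
1: (29 − 21.25)²/21.25 = 60.0625/21.25 = 2.826
2: (18 − 16.25)²/16.25 = 3.0625/16.25 = 0.188
3: (17 − 25)²/25 = 64/25 = 2.560
4: (23 − 20)²/20 = 9/20 = 0.450
5: (11 − 15)²/15 = 16/15 = 1.067
6: (15 − 15)²/15 = 0/15 = 0.000
Sum = 7.11
df = 6. Since 7.11 < 12.592, we do not reject H₀.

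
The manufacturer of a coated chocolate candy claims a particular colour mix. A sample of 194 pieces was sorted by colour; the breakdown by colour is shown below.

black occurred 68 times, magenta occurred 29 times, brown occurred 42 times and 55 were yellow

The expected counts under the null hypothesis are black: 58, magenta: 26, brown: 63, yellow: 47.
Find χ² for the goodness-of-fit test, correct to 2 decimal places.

χ² = (68−58)²/58 + (29−26)²/26 + (42−63)²/63 + (55−47)²/47
   = 1.724 + 0.346 + 7.000 + 1.362
Sum = 10.43

10.43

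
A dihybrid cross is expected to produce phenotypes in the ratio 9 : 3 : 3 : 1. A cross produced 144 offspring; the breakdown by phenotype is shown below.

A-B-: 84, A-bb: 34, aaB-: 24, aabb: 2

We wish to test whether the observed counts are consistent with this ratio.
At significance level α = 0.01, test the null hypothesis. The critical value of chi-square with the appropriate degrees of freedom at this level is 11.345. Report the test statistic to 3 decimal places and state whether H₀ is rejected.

Ratio total = 16. Expected counts: 144×9/16 = 81, 144×3/16 = 27, 144×3/16 = 27, 144×1/16 = 9.
A-B-: (84 − 81)²/81 = 9/81 = 0.1111
A-bb: (34 − 27)²/27 = 49/27 = 1.8148
aaB-: (24 − 27)²/27 = 9/27 = 0.3333
aabb: (2 − 9)²/9 = 49/9 = 5.4444
Sum = 7.704
df = 3. Since 7.704 < 11.345, we do not reject H₀.

7.704; do not reject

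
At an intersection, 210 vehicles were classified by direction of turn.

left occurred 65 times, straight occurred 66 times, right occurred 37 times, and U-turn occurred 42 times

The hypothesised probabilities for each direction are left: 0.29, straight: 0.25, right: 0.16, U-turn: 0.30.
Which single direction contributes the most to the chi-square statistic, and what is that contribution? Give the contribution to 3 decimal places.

Expected counts E_i = n·p_i: 210×0.29 = 60.9, 210×0.25 = 52.5, 210×0.16 = 33.6, 210×0.30 = 63.
cat           O        E   (O−E)²/E
left         65     60.9     0.2760
straight     66     52.5     3.4714
right        37     33.6     0.3440
U-turn       42       63     7.0000
The largest term is for U-turn: 7.000.

U-turn, 7.000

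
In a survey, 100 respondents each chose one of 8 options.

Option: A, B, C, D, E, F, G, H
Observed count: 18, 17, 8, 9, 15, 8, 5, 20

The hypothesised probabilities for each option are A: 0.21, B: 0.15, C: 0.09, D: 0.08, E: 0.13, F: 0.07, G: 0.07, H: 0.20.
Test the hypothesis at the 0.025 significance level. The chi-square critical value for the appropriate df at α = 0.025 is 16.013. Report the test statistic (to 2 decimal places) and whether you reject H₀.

1.95; do not reject

Expected counts E_i = n·p_i: 100×0.21 = 21, 100×0.15 = 15, 100×0.09 = 9, 100×0.08 = 8, 100×0.13 = 13, 100×0.07 = 7, 100×0.07 = 7, 100×0.20 = 20.
cat         O        E   (O−E)²/E
A          18       21      0.429
B          17       15      0.267
C           8        9      0.111
D           9        8      0.125
E          15       13      0.308
F           8        7      0.143
G           5        7      0.571
H          20       20      0.000
Sum = 1.95
df = 7. Since 1.95 < 16.013, we do not reject H₀.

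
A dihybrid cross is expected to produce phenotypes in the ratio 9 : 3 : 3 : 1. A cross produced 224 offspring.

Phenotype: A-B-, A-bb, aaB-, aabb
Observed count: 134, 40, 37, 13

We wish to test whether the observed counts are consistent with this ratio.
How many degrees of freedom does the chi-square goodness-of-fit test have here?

There are k = 4 categories and no parameters were estimated from the data, so df = 4 − 1 = 3.

3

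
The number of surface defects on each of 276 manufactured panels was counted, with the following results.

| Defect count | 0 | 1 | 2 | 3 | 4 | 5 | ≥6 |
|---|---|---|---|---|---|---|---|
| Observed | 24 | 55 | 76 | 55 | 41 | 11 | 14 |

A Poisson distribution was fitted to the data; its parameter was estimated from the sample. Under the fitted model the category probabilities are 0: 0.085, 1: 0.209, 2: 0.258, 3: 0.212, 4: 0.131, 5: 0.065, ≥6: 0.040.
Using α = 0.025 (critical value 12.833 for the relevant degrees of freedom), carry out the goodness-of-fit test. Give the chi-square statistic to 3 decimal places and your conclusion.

4.798; do not reject

Expected counts E_i = n·p_i: 276×0.085 = 23.46, 276×0.209 = 57.684, 276×0.258 = 71.208, 276×0.212 = 58.512, 276×0.131 = 36.156, 276×0.065 = 17.94, 276×0.040 = 11.04.
0: (24 − 23.46)²/23.46 = 0.2916/23.46 = 0.0124
1: (55 − 57.684)²/57.684 = 7.203856/57.684 = 0.1249
2: (76 − 71.208)²/71.208 = 22.963264/71.208 = 0.3225
3: (55 − 58.512)²/58.512 = 12.334144/58.512 = 0.2108
4: (41 − 36.156)²/36.156 = 23.464336/36.156 = 0.6490
5: (11 − 17.94)²/17.94 = 48.1636/17.94 = 2.6847
≥6: (14 − 11.04)²/11.04 = 8.7616/11.04 = 0.7936
Sum = 4.798
df = 5. Since 4.798 < 12.833, we do not reject H₀.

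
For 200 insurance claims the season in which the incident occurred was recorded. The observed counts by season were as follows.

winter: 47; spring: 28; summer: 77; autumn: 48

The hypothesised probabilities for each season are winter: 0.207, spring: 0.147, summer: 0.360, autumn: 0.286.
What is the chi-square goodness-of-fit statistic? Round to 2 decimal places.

2.65

Expected counts E_i = n·p_i: 200×0.207 = 41.4, 200×0.147 = 29.4, 200×0.360 = 72, 200×0.286 = 57.2.
χ² = (47−41.4)²/41.4 + (28−29.4)²/29.4 + (77−72)²/72 + (48−57.2)²/57.2
   = 0.757 + 0.067 + 0.347 + 1.480
Sum = 2.65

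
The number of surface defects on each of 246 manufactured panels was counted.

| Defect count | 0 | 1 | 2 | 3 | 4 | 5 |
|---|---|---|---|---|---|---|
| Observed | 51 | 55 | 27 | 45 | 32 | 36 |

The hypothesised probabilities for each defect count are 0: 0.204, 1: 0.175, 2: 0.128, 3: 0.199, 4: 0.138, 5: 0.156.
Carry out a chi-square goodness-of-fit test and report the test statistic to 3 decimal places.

Expected counts E_i = n·p_i: 246×0.204 = 50.184, 246×0.175 = 43.05, 246×0.128 = 31.488, 246×0.199 = 48.954, 246×0.138 = 33.948, 246×0.156 = 38.376.
χ² = (51−50.184)²/50.184 + (55−43.05)²/43.05 + (27−31.488)²/31.488 + (45−48.954)²/48.954 + (32−33.948)²/33.948 + (36−38.376)²/38.376
   = 0.0133 + 3.3171 + 0.6397 + 0.3194 + 0.1118 + 0.1471
Sum = 4.548

4.548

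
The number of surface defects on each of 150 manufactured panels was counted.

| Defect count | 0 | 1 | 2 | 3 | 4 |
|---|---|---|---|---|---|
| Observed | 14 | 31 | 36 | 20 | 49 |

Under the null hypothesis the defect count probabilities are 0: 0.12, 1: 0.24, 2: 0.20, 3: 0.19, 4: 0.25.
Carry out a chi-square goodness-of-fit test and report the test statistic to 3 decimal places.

8.845

Expected counts E_i = n·p_i: 150×0.12 = 18, 150×0.24 = 36, 150×0.20 = 30, 150×0.19 = 28.5, 150×0.25 = 37.5.
0: (14 − 18)²/18 = 16/18 = 0.8889
1: (31 − 36)²/36 = 25/36 = 0.6944
2: (36 − 30)²/30 = 36/30 = 1.2000
3: (20 − 28.5)²/28.5 = 72.25/28.5 = 2.5351
4: (49 − 37.5)²/37.5 = 132.25/37.5 = 3.5267
Sum = 8.845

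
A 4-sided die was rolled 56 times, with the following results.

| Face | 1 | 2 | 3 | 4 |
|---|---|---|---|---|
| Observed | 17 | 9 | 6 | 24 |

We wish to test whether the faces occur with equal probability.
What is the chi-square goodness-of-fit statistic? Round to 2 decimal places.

14.14

Under H₀ each category has probability 1/4, so each expected count is 56/4 = 14.
χ² = (17−14)²/14 + (9−14)²/14 + (6−14)²/14 + (24−14)²/14
   = 0.643 + 1.786 + 4.571 + 7.143
Sum = 14.14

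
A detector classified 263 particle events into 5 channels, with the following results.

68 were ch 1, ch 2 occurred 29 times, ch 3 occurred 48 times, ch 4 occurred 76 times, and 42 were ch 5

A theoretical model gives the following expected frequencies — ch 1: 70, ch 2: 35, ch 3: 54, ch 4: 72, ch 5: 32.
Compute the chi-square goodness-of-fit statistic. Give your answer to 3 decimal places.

χ² = (68−70)²/70 + (29−35)²/35 + (48−54)²/54 + (76−72)²/72 + (42−32)²/32
   = 0.0571 + 1.0286 + 0.6667 + 0.2222 + 3.1250
Sum = 5.100

5.100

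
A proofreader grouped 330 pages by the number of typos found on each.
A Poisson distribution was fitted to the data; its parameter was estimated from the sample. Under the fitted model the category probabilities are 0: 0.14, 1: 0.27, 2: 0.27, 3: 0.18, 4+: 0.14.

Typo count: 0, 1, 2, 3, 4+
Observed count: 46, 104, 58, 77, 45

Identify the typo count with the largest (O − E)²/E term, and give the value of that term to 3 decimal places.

2, 10.855

Expected counts E_i = n·p_i: 330×0.14 = 46.2, 330×0.27 = 89.1, 330×0.27 = 89.1, 330×0.18 = 59.4, 330×0.14 = 46.2.
0: (46 − 46.2)²/46.2 = 0.04/46.2 = 0.0009
1: (104 − 89.1)²/89.1 = 222.01/89.1 = 2.4917
2: (58 − 89.1)²/89.1 = 967.21/89.1 = 10.8553
3: (77 − 59.4)²/59.4 = 309.76/59.4 = 5.2148
4+: (45 − 46.2)²/46.2 = 1.44/46.2 = 0.0312
The largest term is for 2: 10.855.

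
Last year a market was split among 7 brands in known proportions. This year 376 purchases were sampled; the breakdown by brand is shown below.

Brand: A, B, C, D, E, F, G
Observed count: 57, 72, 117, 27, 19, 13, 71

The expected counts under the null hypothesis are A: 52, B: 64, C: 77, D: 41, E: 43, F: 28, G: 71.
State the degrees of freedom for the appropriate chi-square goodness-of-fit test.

There are k = 7 categories and no parameters were estimated from the data, so df = 7 − 1 = 6.

6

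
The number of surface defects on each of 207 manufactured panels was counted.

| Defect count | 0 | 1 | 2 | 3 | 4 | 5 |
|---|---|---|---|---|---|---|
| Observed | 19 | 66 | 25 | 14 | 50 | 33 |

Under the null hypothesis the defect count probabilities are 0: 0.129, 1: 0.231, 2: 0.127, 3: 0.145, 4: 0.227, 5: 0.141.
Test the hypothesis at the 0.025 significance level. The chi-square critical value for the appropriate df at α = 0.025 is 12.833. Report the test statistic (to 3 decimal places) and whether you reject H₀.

18.436; reject

Expected counts E_i = n·p_i: 207×0.129 = 26.703, 207×0.231 = 47.817, 207×0.127 = 26.289, 207×0.145 = 30.015, 207×0.227 = 46.989, 207×0.141 = 29.187.
0: (19 − 26.703)²/26.703 = 59.336209/26.703 = 2.2221
1: (66 − 47.817)²/47.817 = 330.621489/47.817 = 6.9143
2: (25 − 26.289)²/26.289 = 1.661521/26.289 = 0.0632
3: (14 − 30.015)²/30.015 = 256.480225/30.015 = 8.5451
4: (50 − 46.989)²/46.989 = 9.066121/46.989 = 0.1929
5: (33 − 29.187)²/29.187 = 14.538969/29.187 = 0.4981
Sum = 18.436
df = 5. Since 18.436 > 12.833, we reject H₀.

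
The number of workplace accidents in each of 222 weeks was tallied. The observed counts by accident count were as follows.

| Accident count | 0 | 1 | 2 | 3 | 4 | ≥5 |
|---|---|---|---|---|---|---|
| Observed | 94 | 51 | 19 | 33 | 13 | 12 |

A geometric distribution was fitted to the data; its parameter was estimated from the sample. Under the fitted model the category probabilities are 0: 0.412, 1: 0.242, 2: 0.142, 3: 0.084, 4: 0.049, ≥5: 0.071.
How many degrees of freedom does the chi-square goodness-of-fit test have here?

There are k = 6 categories and 1 parameter estimated from the data, so df = 6 − 1 − 1 = 4.

4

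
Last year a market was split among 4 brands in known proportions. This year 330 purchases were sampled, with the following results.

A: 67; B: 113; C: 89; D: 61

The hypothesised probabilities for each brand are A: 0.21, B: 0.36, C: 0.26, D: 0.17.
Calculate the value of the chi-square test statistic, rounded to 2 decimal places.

0.91

Expected counts E_i = n·p_i: 330×0.21 = 69.3, 330×0.36 = 118.8, 330×0.26 = 85.8, 330×0.17 = 56.1.
χ² = (67−69.3)²/69.3 + (113−118.8)²/118.8 + (89−85.8)²/85.8 + (61−56.1)²/56.1
   = 0.076 + 0.283 + 0.119 + 0.428
Sum = 0.91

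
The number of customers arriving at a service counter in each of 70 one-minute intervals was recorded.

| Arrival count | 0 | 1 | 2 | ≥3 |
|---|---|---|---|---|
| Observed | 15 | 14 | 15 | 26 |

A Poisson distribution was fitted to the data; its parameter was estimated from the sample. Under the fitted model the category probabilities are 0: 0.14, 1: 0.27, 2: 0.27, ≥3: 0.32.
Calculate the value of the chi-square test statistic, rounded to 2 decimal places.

Expected counts E_i = n·p_i: 70×0.14 = 9.8, 70×0.27 = 18.9, 70×0.27 = 18.9, 70×0.32 = 22.4.
0: (15 − 9.8)²/9.8 = 27.04/9.8 = 2.759
1: (14 − 18.9)²/18.9 = 24.01/18.9 = 1.270
2: (15 − 18.9)²/18.9 = 15.21/18.9 = 0.805
≥3: (26 − 22.4)²/22.4 = 12.96/22.4 = 0.579
Sum = 5.41

5.41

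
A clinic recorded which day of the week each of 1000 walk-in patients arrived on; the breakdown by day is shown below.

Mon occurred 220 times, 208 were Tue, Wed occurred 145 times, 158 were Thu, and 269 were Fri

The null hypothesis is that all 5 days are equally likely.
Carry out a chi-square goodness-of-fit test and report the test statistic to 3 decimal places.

Expected count for each of the 5 categories: 1000/5 = 200.
χ² = (220−200)²/200 + (208−200)²/200 + (145−200)²/200 + (158−200)²/200 + (269−200)²/200
   = 2.0000 + 0.3200 + 15.1250 + 8.8200 + 23.8050
Sum = 50.070

50.070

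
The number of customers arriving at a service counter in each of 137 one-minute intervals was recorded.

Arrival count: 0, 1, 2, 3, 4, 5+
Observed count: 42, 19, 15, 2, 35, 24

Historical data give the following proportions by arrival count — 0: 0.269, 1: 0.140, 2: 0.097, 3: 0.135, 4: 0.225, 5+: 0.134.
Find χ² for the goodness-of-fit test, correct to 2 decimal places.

Expected counts E_i = n·p_i: 137×0.269 = 36.853, 137×0.140 = 19.18, 137×0.097 = 13.289, 137×0.135 = 18.495, 137×0.225 = 30.825, 137×0.134 = 18.358.
0: (42 − 36.853)²/36.853 = 26.491609/36.853 = 0.719
1: (19 − 19.18)²/19.18 = 0.0324/19.18 = 0.002
2: (15 − 13.289)²/13.289 = 2.927521/13.289 = 0.220
3: (2 − 18.495)²/18.495 = 272.085025/18.495 = 14.711
4: (35 − 30.825)²/30.825 = 17.430625/30.825 = 0.565
5+: (24 − 18.358)²/18.358 = 31.832164/18.358 = 1.734
Sum = 17.95

17.95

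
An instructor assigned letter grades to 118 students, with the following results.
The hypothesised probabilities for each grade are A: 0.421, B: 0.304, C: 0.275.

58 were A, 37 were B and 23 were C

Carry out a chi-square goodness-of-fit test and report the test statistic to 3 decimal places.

4.182

Expected counts E_i = n·p_i: 118×0.421 = 49.678, 118×0.304 = 35.872, 118×0.275 = 32.45.
χ² = (58−49.678)²/49.678 + (37−35.872)²/35.872 + (23−32.45)²/32.45
   = 1.3941 + 0.0355 + 2.7520
Sum = 4.182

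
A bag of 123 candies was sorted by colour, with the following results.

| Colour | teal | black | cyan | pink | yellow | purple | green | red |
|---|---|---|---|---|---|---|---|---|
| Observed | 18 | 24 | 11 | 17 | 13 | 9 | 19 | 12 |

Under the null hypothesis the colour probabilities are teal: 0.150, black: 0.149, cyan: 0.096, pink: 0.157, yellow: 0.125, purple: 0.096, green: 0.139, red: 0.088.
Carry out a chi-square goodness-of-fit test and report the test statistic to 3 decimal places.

Expected counts E_i = n·p_i: 123×0.150 = 18.45, 123×0.149 = 18.327, 123×0.096 = 11.808, 123×0.157 = 19.311, 123×0.125 = 15.375, 123×0.096 = 11.808, 123×0.139 = 17.097, 123×0.088 = 10.824.
cat         O        E   (O−E)²/E
teal       18    18.45     0.0110
black      24   18.327     1.7560
cyan       11   11.808     0.0553
pink       17   19.311     0.2766
yellow     13   15.375     0.3669
purple      9   11.808     0.6678
green      19   17.097     0.2118
red        12   10.824     0.1278
Sum = 3.473

3.473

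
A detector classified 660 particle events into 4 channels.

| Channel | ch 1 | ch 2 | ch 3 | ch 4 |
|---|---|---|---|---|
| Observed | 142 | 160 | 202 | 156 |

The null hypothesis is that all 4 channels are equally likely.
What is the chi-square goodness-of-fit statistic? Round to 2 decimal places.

Expected count for each of the 4 categories: 660/4 = 165.
χ² = (142−165)²/165 + (160−165)²/165 + (202−165)²/165 + (156−165)²/165
   = 3.206 + 0.152 + 8.297 + 0.491
Sum = 12.15

12.15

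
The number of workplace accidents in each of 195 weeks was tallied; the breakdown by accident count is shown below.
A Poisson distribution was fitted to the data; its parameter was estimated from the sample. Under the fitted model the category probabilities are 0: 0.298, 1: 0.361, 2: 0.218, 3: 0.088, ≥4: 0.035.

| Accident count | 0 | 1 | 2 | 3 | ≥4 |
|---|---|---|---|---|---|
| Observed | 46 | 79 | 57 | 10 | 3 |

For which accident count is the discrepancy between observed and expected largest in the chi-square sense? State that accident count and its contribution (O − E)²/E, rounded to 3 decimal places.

2, 4.939

Expected counts E_i = n·p_i: 195×0.298 = 58.11, 195×0.361 = 70.395, 195×0.218 = 42.51, 195×0.088 = 17.16, 195×0.035 = 6.825.
0: (46 − 58.11)²/58.11 = 146.6521/58.11 = 2.5237
1: (79 − 70.395)²/70.395 = 74.046025/70.395 = 1.0519
2: (57 − 42.51)²/42.51 = 209.9601/42.51 = 4.9391
3: (10 − 17.16)²/17.16 = 51.2656/17.16 = 2.9875
≥4: (3 − 6.825)²/6.825 = 14.630625/6.825 = 2.1437
The largest term is for 2: 4.939.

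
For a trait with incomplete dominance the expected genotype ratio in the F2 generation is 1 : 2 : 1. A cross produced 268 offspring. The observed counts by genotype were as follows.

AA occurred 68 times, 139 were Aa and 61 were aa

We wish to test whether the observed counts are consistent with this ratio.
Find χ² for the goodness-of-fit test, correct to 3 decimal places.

Ratio total = 4. Expected counts: 268×1/4 = 67, 268×2/4 = 134, 268×1/4 = 67.
AA: (68 − 67)²/67 = 1/67 = 0.0149
Aa: (139 − 134)²/134 = 25/134 = 0.1866
aa: (61 − 67)²/67 = 36/67 = 0.5373
Sum = 0.739

0.739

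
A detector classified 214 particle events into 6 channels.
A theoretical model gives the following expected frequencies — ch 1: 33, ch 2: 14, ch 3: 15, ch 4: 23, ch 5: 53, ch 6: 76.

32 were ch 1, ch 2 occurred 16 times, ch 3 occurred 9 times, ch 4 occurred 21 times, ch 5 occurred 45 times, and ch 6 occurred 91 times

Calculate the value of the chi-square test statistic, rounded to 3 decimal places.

7.058

cat         O        E   (O−E)²/E
ch 1       32       33     0.0303
ch 2       16       14     0.2857
ch 3        9       15     2.4000
ch 4       21       23     0.1739
ch 5       45       53     1.2075
ch 6       91       76     2.9605
Sum = 7.058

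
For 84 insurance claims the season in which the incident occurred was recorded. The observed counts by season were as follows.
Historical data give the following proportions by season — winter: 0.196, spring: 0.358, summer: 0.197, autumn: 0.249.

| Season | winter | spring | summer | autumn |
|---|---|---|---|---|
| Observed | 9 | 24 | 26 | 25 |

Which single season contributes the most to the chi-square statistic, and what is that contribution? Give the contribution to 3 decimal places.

summer, 5.399

Expected counts E_i = n·p_i: 84×0.196 = 16.464, 84×0.358 = 30.072, 84×0.197 = 16.548, 84×0.249 = 20.916.
cat         O        E   (O−E)²/E
winter      9   16.464     3.3838
spring     24   30.072     1.2260
summer     26   16.548     5.3989
autumn     25   20.916     0.7974
The largest term is for summer: 5.399.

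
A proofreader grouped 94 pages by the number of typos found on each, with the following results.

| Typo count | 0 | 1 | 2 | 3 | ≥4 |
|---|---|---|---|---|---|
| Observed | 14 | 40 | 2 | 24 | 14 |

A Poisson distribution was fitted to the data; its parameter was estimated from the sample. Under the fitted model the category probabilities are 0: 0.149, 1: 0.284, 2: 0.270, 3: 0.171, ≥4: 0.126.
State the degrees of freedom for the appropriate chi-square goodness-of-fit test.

3

There are k = 5 categories and 1 parameter estimated from the data, so df = 5 − 1 − 1 = 3.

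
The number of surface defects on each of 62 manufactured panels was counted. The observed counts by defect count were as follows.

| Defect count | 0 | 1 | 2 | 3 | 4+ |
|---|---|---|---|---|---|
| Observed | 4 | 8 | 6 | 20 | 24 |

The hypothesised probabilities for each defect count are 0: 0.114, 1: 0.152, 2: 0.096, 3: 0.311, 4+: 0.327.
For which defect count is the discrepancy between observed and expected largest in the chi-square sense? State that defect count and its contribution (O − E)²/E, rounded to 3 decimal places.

0, 1.332

Expected counts E_i = n·p_i: 62×0.114 = 7.068, 62×0.152 = 9.424, 62×0.096 = 5.952, 62×0.311 = 19.282, 62×0.327 = 20.274.
0: (4 − 7.068)²/7.068 = 9.412624/7.068 = 1.3317
1: (8 − 9.424)²/9.424 = 2.027776/9.424 = 0.2152
2: (6 − 5.952)²/5.952 = 0.002304/5.952 = 0.0004
3: (20 − 19.282)²/19.282 = 0.515524/19.282 = 0.0267
4+: (24 − 20.274)²/20.274 = 13.883076/20.274 = 0.6848
The largest term is for 0: 1.332.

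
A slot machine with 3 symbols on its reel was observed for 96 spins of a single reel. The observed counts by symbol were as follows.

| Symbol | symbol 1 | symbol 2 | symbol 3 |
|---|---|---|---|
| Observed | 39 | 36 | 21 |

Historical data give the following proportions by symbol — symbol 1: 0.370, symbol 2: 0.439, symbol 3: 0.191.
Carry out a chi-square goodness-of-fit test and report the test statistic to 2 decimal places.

Expected counts E_i = n·p_i: 96×0.370 = 35.52, 96×0.439 = 42.144, 96×0.191 = 18.336.
symbol 1: (39 − 35.52)²/35.52 = 12.1104/35.52 = 0.341
symbol 2: (36 − 42.144)²/42.144 = 37.748736/42.144 = 0.896
symbol 3: (21 − 18.336)²/18.336 = 7.096896/18.336 = 0.387
Sum = 1.62

1.62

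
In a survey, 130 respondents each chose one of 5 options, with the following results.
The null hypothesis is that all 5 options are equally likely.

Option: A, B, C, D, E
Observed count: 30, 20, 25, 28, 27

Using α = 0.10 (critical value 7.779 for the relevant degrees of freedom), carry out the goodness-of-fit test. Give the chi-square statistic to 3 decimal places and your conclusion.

2.231; do not reject

Expected count for each of the 5 categories: 130/5 = 26.
χ² = (30−26)²/26 + (20−26)²/26 + (25−26)²/26 + (28−26)²/26 + (27−26)²/26
   = 0.6154 + 1.3846 + 0.0385 + 0.1538 + 0.0385
Sum = 2.231
df = 4. Since 2.231 < 7.779, we do not reject H₀.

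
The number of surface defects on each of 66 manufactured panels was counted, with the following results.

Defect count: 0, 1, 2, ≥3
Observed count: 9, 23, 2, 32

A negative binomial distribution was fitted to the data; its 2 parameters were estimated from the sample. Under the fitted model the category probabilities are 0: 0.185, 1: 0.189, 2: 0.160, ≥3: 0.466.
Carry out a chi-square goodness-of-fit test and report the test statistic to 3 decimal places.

Expected counts E_i = n·p_i: 66×0.185 = 12.21, 66×0.189 = 12.474, 66×0.160 = 10.56, 66×0.466 = 30.756.
0: (9 − 12.21)²/12.21 = 10.3041/12.21 = 0.8439
1: (23 − 12.474)²/12.474 = 110.796676/12.474 = 8.8822
2: (2 − 10.56)²/10.56 = 73.2736/10.56 = 6.9388
≥3: (32 − 30.756)²/30.756 = 1.547536/30.756 = 0.0503
Sum = 16.715

16.715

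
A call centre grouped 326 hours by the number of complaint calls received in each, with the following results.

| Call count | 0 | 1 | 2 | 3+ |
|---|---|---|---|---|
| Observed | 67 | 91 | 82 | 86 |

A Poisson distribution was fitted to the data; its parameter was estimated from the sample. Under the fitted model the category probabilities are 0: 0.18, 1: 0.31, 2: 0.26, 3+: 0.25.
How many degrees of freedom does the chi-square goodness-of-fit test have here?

There are k = 4 categories and 1 parameter estimated from the data, so df = 4 − 1 − 1 = 2.

2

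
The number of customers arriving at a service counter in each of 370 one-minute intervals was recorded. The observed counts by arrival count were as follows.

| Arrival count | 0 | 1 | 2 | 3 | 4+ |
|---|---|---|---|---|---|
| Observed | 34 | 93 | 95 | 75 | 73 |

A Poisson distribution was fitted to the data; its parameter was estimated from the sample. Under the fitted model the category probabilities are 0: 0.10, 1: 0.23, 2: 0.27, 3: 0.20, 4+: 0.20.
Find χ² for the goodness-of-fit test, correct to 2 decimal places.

Expected counts E_i = n·p_i: 370×0.10 = 37, 370×0.23 = 85.1, 370×0.27 = 99.9, 370×0.20 = 74, 370×0.20 = 74.
cat         O        E   (O−E)²/E
0          34       37      0.243
1          93     85.1      0.733
2          95     99.9      0.240
3          75       74      0.014
4+         73       74      0.014
Sum = 1.24

1.24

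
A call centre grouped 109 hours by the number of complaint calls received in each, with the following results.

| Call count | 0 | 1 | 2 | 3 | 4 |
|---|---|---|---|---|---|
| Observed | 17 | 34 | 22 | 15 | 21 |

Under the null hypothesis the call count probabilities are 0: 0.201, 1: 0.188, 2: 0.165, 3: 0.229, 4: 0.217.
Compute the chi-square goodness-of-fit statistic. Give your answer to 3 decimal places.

15.173

Expected counts E_i = n·p_i: 109×0.201 = 21.909, 109×0.188 = 20.492, 109×0.165 = 17.985, 109×0.229 = 24.961, 109×0.217 = 23.653.
cat         O        E   (O−E)²/E
0          17   21.909     1.0999
1          34   20.492     8.9043
2          22   17.985     0.8963
3          15   24.961     3.9751
4          21   23.653     0.2976
Sum = 15.173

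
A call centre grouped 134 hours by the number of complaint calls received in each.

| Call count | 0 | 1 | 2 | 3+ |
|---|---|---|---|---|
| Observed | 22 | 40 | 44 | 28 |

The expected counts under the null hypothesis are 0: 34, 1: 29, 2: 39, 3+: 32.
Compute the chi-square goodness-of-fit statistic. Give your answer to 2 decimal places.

9.55

χ² = (22−34)²/34 + (40−29)²/29 + (44−39)²/39 + (28−32)²/32
   = 4.235 + 4.172 + 0.641 + 0.500
Sum = 9.55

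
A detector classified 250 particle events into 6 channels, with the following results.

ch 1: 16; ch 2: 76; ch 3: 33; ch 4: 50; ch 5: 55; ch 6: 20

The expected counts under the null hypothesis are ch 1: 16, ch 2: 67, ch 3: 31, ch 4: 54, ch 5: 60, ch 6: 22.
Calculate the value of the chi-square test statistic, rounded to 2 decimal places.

χ² = (16−16)²/16 + (76−67)²/67 + (33−31)²/31 + (50−54)²/54 + (55−60)²/60 + (20−22)²/22
   = 0.000 + 1.209 + 0.129 + 0.296 + 0.417 + 0.182
Sum = 2.23

2.23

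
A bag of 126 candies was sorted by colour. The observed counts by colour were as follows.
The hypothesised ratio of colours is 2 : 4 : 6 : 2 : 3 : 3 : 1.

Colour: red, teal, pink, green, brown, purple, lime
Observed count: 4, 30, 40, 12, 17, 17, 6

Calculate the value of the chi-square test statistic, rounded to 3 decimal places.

Ratio total = 21. Expected counts: 126×2/21 = 12, 126×4/21 = 24, 126×6/21 = 36, 126×2/21 = 12, 126×3/21 = 18, 126×3/21 = 18, 126×1/21 = 6.
cat         O        E   (O−E)²/E
red         4       12     5.3333
teal       30       24     1.5000
pink       40       36     0.4444
green      12       12     0.0000
brown      17       18     0.0556
purple     17       18     0.0556
lime        6        6     0.0000
Sum = 7.389

7.389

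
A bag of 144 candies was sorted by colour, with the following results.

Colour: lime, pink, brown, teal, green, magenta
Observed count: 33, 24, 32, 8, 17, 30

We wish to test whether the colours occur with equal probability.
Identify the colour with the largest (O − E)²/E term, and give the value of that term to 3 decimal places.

Under H₀ each category has probability 1/6, so each expected count is 144/6 = 24.
lime: (33 − 24)²/24 = 81/24 = 3.3750
pink: (24 − 24)²/24 = 0/24 = 0.0000
brown: (32 − 24)²/24 = 64/24 = 2.6667
teal: (8 − 24)²/24 = 256/24 = 10.6667
green: (17 − 24)²/24 = 49/24 = 2.0417
magenta: (30 − 24)²/24 = 36/24 = 1.5000
The largest term is for teal: 10.667.

teal, 10.667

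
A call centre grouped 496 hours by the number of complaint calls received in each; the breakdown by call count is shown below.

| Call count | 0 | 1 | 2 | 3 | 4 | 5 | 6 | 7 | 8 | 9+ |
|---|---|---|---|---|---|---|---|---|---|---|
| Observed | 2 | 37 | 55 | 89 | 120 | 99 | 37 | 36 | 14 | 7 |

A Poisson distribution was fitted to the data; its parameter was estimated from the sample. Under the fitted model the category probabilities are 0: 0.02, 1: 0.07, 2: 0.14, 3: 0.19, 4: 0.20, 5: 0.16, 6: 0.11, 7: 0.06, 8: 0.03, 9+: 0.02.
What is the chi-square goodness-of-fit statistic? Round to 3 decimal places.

Expected counts E_i = n·p_i: 496×0.02 = 9.92, 496×0.07 = 34.72, 496×0.14 = 69.44, 496×0.19 = 94.24, 496×0.20 = 99.2, 496×0.16 = 79.36, 496×0.11 = 54.56, 496×0.06 = 29.76, 496×0.03 = 14.88, 496×0.02 = 9.92.
cat         O        E   (O−E)²/E
0           2     9.92     6.3232
1          37    34.72     0.1497
2          55    69.44     3.0028
3          89    94.24     0.2914
4         120     99.2     4.3613
5          99    79.36     4.8605
6          37    54.56     5.6516
7          36    29.76     1.3084
8          14    14.88     0.0520
9+          7     9.92     0.8595
Sum = 26.860

26.860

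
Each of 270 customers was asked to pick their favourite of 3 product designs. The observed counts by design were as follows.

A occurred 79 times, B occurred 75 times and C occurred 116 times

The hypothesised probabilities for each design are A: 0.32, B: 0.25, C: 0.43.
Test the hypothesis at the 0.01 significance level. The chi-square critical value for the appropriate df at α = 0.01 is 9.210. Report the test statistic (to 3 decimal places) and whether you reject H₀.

1.467; do not reject

Expected counts E_i = n·p_i: 270×0.32 = 86.4, 270×0.25 = 67.5, 270×0.43 = 116.1.
χ² = (79−86.4)²/86.4 + (75−67.5)²/67.5 + (116−116.1)²/116.1
   = 0.6338 + 0.8333 + 0.0001
Sum = 1.467
df = 2. Since 1.467 < 9.210, we do not reject H₀.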